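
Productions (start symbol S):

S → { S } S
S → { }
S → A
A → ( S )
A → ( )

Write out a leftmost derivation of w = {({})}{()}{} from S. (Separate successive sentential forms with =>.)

S => {S}S   [S → { S } S]
{S}S => {A}S   [S → A]
{A}S => {(S)}S   [A → ( S )]
{(S)}S => {({})}S   [S → { }]
{({})}S => {({})}{S}S   [S → { S } S]
{({})}{S}S => {({})}{A}S   [S → A]
{({})}{A}S => {({})}{()}S   [A → ( )]
{({})}{()}S => {({})}{()}{}   [S → { }]

S => {S}S => {A}S => {(S)}S => {({})}S => {({})}{S}S => {({})}{A}S => {({})}{()}S => {({})}{()}{}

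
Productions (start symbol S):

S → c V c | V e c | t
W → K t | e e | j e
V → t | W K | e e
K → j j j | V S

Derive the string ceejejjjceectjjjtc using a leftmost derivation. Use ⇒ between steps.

S ⇒ cVc ⇒ cWKc ⇒ ceeKc ⇒ ceeVSc ⇒ ceeWKSc ⇒ ceeKtKSc ⇒ ceeVStKSc ⇒ ceeWKStKSc ⇒ ceejeKStKSc ⇒ ceejejjjStKSc ⇒ ceejejjjcVctKSc ⇒ ceejejjjceectKSc ⇒ ceejejjjceectjjjSc ⇒ ceejejjjceectjjjtc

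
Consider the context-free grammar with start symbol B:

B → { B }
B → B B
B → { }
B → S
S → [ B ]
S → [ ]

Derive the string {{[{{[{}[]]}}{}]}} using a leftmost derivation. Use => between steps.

B => {B} => {{B}} => {{S}} => {{[B]}} => {{[BB]}} => {{[{B}B]}} => {{[{{B}}B]}} => {{[{{S}}B]}} => {{[{{[B]}}B]}} => {{[{{[BB]}}B]}} => {{[{{[{}B]}}B]}} => {{[{{[{}S]}}B]}} => {{[{{[{}[]]}}B]}} => {{[{{[{}[]]}}{}]}}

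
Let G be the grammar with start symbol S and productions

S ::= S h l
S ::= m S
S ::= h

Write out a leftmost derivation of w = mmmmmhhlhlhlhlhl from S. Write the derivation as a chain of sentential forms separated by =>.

S => mS   [S ::= m S]
mS => mmS   [S ::= m S]
mmS => mmShl   [S ::= S h l]
mmShl => mmmShl   [S ::= m S]
mmmShl => mmmShlhl   [S ::= S h l]
mmmShlhl => mmmmShlhl   [S ::= m S]
mmmmShlhl => mmmmShlhlhl   [S ::= S h l]
mmmmShlhlhl => mmmmShlhlhlhl   [S ::= S h l]
mmmmShlhlhlhl => mmmmShlhlhlhlhl   [S ::= S h l]
mmmmShlhlhlhlhl => mmmmmShlhlhlhlhl   [S ::= m S]
mmmmmShlhlhlhlhl => mmmmmhhlhlhlhlhl   [S ::= h]

S => mS => mmS => mmShl => mmmShl => mmmShlhl => mmmmShlhl => mmmmShlhlhl => mmmmShlhlhlhl => mmmmShlhlhlhlhl => mmmmmShlhlhlhlhl => mmmmmhhlhlhlhlhl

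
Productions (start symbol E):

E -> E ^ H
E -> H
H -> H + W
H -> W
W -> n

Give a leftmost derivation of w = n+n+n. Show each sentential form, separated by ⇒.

E⇒H⇒H+W⇒H+W+W⇒W+W+W⇒n+W+W⇒n+n+W⇒n+n+n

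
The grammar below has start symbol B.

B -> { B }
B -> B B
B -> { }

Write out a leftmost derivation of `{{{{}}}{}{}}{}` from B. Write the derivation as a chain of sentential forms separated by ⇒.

B ⇒ BB ⇒ {B}B ⇒ {BB}B ⇒ {BBB}B ⇒ {{B}BB}B ⇒ {{{B}}BB}B ⇒ {{{{}}}BB}B ⇒ {{{{}}}{}B}B ⇒ {{{{}}}{}{}}B ⇒ {{{{}}}{}{}}{}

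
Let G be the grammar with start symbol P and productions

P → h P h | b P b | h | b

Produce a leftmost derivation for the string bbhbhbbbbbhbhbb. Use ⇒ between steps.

P ⇒ bPb ⇒ bbPbb ⇒ bbhPhbb ⇒ bbhbPbhbb ⇒ bbhbhPhbhbb ⇒ bbhbhbPbhbhbb ⇒ bbhbhbbPbbhbhbb ⇒ bbhbhbbbbbhbhbb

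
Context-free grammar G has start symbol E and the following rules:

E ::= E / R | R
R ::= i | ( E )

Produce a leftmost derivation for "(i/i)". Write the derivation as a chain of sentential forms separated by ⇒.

E⇒R⇒(E)⇒(E/R)⇒(R/R)⇒(i/R)⇒(i/i)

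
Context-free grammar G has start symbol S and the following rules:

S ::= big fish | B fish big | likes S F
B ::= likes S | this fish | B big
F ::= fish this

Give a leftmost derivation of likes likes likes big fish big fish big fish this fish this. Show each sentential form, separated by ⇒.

S ⇒ likes S F   [S ::= likes S F]
likes S F ⇒ likes likes S F F   [S ::= likes S F]
likes likes S F F ⇒ likes likes B fish big F F   [S ::= B fish big]
likes likes B fish big F F ⇒ likes likes B big fish big F F   [B ::= B big]
likes likes B big fish big F F ⇒ likes likes likes S big fish big F F   [B ::= likes S]
likes likes likes S big fish big F F ⇒ likes likes likes big fish big fish big F F   [S ::= big fish]
likes likes likes big fish big fish big F F ⇒ likes likes likes big fish big fish big fish this F   [F ::= fish this]
likes likes likes big fish big fish big fish this F ⇒ likes likes likes big fish big fish big fish this fish this   [F ::= fish this]

S ⇒ likes S F ⇒ likes likes S F F ⇒ likes likes B fish big F F ⇒ likes likes B big fish big F F ⇒ likes likes likes S big fish big F F ⇒ likes likes likes big fish big fish big F F ⇒ likes likes likes big fish big fish big fish this F ⇒ likes likes likes big fish big fish big fish this fish this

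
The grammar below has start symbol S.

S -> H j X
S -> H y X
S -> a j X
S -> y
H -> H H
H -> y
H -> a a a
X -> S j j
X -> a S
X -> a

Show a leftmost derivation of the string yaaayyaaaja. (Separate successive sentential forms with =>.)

S => HjX => HHjX => HHHjX => HHHHjX => yHHHjX => yaaaHHjX => yaaaHHHjX => yaaayHHjX => yaaayyHjX => yaaayyaaajX => yaaayyaaaja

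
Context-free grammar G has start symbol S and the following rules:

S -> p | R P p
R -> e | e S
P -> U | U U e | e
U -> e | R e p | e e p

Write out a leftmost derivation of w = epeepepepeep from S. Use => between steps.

S => RPp => eSPp => epPp => epUUep => epRepUep => epeSepUep => epeRPpepUep => epeeSPpepUep => epeepPpepUep => epeepUpepUep => epeepepepUep => epeepepepeep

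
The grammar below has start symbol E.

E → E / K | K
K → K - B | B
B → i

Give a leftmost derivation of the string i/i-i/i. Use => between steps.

E=>E/K=>E/K/K=>K/K/K=>B/K/K=>i/K/K=>i/K-B/K=>i/B-B/K=>i/i-B/K=>i/i-i/K=>i/i-i/B=>i/i-i/i

E => E/K   [E → E / K]
E/K => E/K/K   [E → E / K]
E/K/K => K/K/K   [E → K]
K/K/K => B/K/K   [K → B]
B/K/K => i/K/K   [B → i]
i/K/K => i/K-B/K   [K → K - B]
i/K-B/K => i/B-B/K   [K → B]
i/B-B/K => i/i-B/K   [B → i]
i/i-B/K => i/i-i/K   [B → i]
i/i-i/K => i/i-i/B   [K → B]
i/i-i/B => i/i-i/i   [B → i]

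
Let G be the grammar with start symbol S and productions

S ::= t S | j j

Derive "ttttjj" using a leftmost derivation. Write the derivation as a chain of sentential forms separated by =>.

S => tS   [S ::= t S]
tS => ttS   [S ::= t S]
ttS => tttS   [S ::= t S]
tttS => ttttS   [S ::= t S]
ttttS => ttttjj   [S ::= j j]

S=>tS=>ttS=>tttS=>ttttS=>ttttjj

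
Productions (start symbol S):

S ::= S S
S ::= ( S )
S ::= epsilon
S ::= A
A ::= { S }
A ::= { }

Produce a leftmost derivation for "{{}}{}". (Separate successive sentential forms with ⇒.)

S ⇒ SS   [S ::= S S]
SS ⇒ AS   [S ::= A]
AS ⇒ {S}S   [A ::= { S }]
{S}S ⇒ {A}S   [S ::= A]
{A}S ⇒ {{S}}S   [A ::= { S }]
{{S}}S ⇒ {{}}S   [S ::= epsilon]
{{}}S ⇒ {{}}A   [S ::= A]
{{}}A ⇒ {{}}{S}   [A ::= { S }]
{{}}{S} ⇒ {{}}{}   [S ::= epsilon]

S ⇒ SS ⇒ AS ⇒ {S}S ⇒ {A}S ⇒ {{S}}S ⇒ {{}}S ⇒ {{}}A ⇒ {{}}{S} ⇒ {{}}{}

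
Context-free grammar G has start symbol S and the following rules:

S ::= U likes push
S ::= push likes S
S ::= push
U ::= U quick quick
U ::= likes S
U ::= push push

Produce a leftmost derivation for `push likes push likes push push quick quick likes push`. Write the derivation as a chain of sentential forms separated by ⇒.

S ⇒ push likes S ⇒ push likes push likes S ⇒ push likes push likes U likes push ⇒ push likes push likes U quick quick likes push ⇒ push likes push likes push push quick quick likes push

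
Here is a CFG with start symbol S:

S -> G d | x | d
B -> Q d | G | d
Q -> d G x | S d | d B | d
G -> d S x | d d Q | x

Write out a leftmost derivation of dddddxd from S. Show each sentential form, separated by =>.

S=>Gd=>ddQd=>dddBd=>dddGd=>ddddSxd=>dddddxd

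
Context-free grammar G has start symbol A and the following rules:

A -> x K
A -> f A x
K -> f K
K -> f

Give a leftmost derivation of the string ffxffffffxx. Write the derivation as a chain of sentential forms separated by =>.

A => fAx => ffAxx => ffxKxx => ffxfKxx => ffxffKxx => ffxfffKxx => ffxffffKxx => ffxfffffKxx => ffxffffffxx

A => fAx   [A -> f A x]
fAx => ffAxx   [A -> f A x]
ffAxx => ffxKxx   [A -> x K]
ffxKxx => ffxfKxx   [K -> f K]
ffxfKxx => ffxffKxx   [K -> f K]
ffxffKxx => ffxfffKxx   [K -> f K]
ffxfffKxx => ffxffffKxx   [K -> f K]
ffxffffKxx => ffxfffffKxx   [K -> f K]
ffxfffffKxx => ffxffffffxx   [K -> f]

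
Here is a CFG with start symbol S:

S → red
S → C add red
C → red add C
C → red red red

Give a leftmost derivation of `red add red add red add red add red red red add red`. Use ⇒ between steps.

S ⇒ C add red ⇒ red add C add red ⇒ red add red add C add red ⇒ red add red add red add C add red ⇒ red add red add red add red add C add red ⇒ red add red add red add red add red red red add red

S ⇒ C add red   [S → C add red]
C add red ⇒ red add C add red   [C → red add C]
red add C add red ⇒ red add red add C add red   [C → red add C]
red add red add C add red ⇒ red add red add red add C add red   [C → red add C]
red add red add red add C add red ⇒ red add red add red add red add C add red   [C → red add C]
red add red add red add red add C add red ⇒ red add red add red add red add red red red add red   [C → red red red]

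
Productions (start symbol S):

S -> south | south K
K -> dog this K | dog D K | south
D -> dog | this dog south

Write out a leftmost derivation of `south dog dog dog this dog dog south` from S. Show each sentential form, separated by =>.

S => south K   [S -> south K]
south K => south dog D K   [K -> dog D K]
south dog D K => south dog dog K   [D -> dog]
south dog dog K => south dog dog dog this K   [K -> dog this K]
south dog dog dog this K => south dog dog dog this dog D K   [K -> dog D K]
south dog dog dog this dog D K => south dog dog dog this dog dog K   [D -> dog]
south dog dog dog this dog dog K => south dog dog dog this dog dog south   [K -> south]

S => south K => south dog D K => south dog dog K => south dog dog dog this K => south dog dog dog this dog D K => south dog dog dog this dog dog K => south dog dog dog this dog dog south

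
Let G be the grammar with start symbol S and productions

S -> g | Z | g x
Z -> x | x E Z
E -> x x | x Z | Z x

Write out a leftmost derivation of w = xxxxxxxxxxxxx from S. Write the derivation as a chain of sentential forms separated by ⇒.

S ⇒ Z ⇒ xEZ ⇒ xxxZ ⇒ xxxxEZ ⇒ xxxxxZZ ⇒ xxxxxxEZZ ⇒ xxxxxxxZZZ ⇒ xxxxxxxxEZZZ ⇒ xxxxxxxxxxZZZ ⇒ xxxxxxxxxxxZZ ⇒ xxxxxxxxxxxxZ ⇒ xxxxxxxxxxxxx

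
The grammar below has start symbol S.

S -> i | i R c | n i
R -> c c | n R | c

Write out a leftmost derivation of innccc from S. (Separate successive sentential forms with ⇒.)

S ⇒ iRc ⇒ inRc ⇒ innRc ⇒ innccc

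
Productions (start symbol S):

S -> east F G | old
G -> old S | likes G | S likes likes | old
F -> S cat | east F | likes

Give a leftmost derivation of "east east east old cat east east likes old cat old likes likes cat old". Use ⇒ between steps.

S ⇒ east F G   [S -> east F G]
east F G ⇒ east east F G   [F -> east F]
east east F G ⇒ east east S cat G   [F -> S cat]
east east S cat G ⇒ east east east F G cat G   [S -> east F G]
east east east F G cat G ⇒ east east east S cat G cat G   [F -> S cat]
east east east S cat G cat G ⇒ east east east old cat G cat G   [S -> old]
east east east old cat G cat G ⇒ east east east old cat S likes likes cat G   [G -> S likes likes]
east east east old cat S likes likes cat G ⇒ east east east old cat east F G likes likes cat G   [S -> east F G]
east east east old cat east F G likes likes cat G ⇒ east east east old cat east S cat G likes likes cat G   [F -> S cat]
east east east old cat east S cat G likes likes cat G ⇒ east east east old cat east east F G cat G likes likes cat G   [S -> east F G]
east east east old cat east east F G cat G likes likes cat G ⇒ east east east old cat east east likes G cat G likes likes cat G   [F -> likes]
east east east old cat east east likes G cat G likes likes cat G ⇒ east east east old cat east east likes old cat G likes likes cat G   [G -> old]
east east east old cat east east likes old cat G likes likes cat G ⇒ east east east old cat east east likes old cat old likes likes cat G   [G -> old]
east east east old cat east east likes old cat old likes likes cat G ⇒ east east east old cat east east likes old cat old likes likes cat old   [G -> old]

S ⇒ east F G ⇒ east east F G ⇒ east east S cat G ⇒ east east east F G cat G ⇒ east east east S cat G cat G ⇒ east east east old cat G cat G ⇒ east east east old cat S likes likes cat G ⇒ east east east old cat east F G likes likes cat G ⇒ east east east old cat east S cat G likes likes cat G ⇒ east east east old cat east east F G cat G likes likes cat G ⇒ east east east old cat east east likes G cat G likes likes cat G ⇒ east east east old cat east east likes old cat G likes likes cat G ⇒ east east east old cat east east likes old cat old likes likes cat G ⇒ east east east old cat east east likes old cat old likes likes cat old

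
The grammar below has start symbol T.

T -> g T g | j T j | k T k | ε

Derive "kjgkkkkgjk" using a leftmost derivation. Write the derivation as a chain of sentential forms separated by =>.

T => kTk => kjTjk => kjgTgjk => kjgkTkgjk => kjgkkTkkgjk => kjgkkkkgjk

T => kTk   [T -> k T k]
kTk => kjTjk   [T -> j T j]
kjTjk => kjgTgjk   [T -> g T g]
kjgTgjk => kjgkTkgjk   [T -> k T k]
kjgkTkgjk => kjgkkTkkgjk   [T -> k T k]
kjgkkTkkgjk => kjgkkkkgjk   [T -> ε]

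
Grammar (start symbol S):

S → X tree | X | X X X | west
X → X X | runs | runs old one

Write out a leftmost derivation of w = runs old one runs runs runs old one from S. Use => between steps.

S => X X X   [S → X X X]
X X X => X X X X   [X → X X]
X X X X => runs old one X X X   [X → runs old one]
runs old one X X X => runs old one runs X X   [X → runs]
runs old one runs X X => runs old one runs runs X   [X → runs]
runs old one runs runs X => runs old one runs runs runs old one   [X → runs old one]

S => X X X => X X X X => runs old one X X X => runs old one runs X X => runs old one runs runs X => runs old one runs runs runs old one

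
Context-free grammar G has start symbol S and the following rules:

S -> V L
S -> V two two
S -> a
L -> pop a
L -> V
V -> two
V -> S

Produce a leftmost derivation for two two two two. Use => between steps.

S => V two two   [S -> V two two]
V two two => S two two   [V -> S]
S two two => V L two two   [S -> V L]
V L two two => two L two two   [V -> two]
two L two two => two V two two   [L -> V]
two V two two => two two two two   [V -> two]

S => V two two => S two two => V L two two => two L two two => two V two two => two two two two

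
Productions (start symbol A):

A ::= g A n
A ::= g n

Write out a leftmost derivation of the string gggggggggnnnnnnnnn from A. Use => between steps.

A=>gAn=>ggAnn=>gggAnnn=>ggggAnnnn=>gggggAnnnnn=>ggggggAnnnnnn=>gggggggAnnnnnnn=>ggggggggAnnnnnnnn=>gggggggggnnnnnnnnn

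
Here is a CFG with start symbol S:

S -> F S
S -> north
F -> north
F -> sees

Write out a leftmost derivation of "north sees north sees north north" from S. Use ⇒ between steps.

S ⇒ F S ⇒ north S ⇒ north F S ⇒ north sees S ⇒ north sees F S ⇒ north sees north S ⇒ north sees north F S ⇒ north sees north sees S ⇒ north sees north sees F S ⇒ north sees north sees north S ⇒ north sees north sees north north

S ⇒ F S   [S -> F S]
F S ⇒ north S   [F -> north]
north S ⇒ north F S   [S -> F S]
north F S ⇒ north sees S   [F -> sees]
north sees S ⇒ north sees F S   [S -> F S]
north sees F S ⇒ north sees north S   [F -> north]
north sees north S ⇒ north sees north F S   [S -> F S]
north sees north F S ⇒ north sees north sees S   [F -> sees]
north sees north sees S ⇒ north sees north sees F S   [S -> F S]
north sees north sees F S ⇒ north sees north sees north S   [F -> north]
north sees north sees north S ⇒ north sees north sees north north   [S -> north]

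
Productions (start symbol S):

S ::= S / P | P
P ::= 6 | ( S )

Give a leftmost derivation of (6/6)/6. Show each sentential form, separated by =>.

S => S/P   [S ::= S / P]
S/P => P/P   [S ::= P]
P/P => (S)/P   [P ::= ( S )]
(S)/P => (S/P)/P   [S ::= S / P]
(S/P)/P => (P/P)/P   [S ::= P]
(P/P)/P => (6/P)/P   [P ::= 6]
(6/P)/P => (6/6)/P   [P ::= 6]
(6/6)/P => (6/6)/6   [P ::= 6]

S => S/P => P/P => (S)/P => (S/P)/P => (P/P)/P => (6/P)/P => (6/6)/P => (6/6)/6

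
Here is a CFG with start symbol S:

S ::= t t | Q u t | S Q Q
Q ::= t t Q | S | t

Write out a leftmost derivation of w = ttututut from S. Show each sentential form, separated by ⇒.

S ⇒ Qut ⇒ Sut ⇒ Qutut ⇒ Sutut ⇒ Qututut ⇒ Sututut ⇒ ttututut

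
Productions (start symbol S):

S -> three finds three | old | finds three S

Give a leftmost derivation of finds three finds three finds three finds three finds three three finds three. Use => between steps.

S => finds three S   [S -> finds three S]
finds three S => finds three finds three S   [S -> finds three S]
finds three finds three S => finds three finds three finds three S   [S -> finds three S]
finds three finds three finds three S => finds three finds three finds three finds three S   [S -> finds three S]
finds three finds three finds three finds three S => finds three finds three finds three finds three finds three S   [S -> finds three S]
finds three finds three finds three finds three finds three S => finds three finds three finds three finds three finds three three finds three   [S -> three finds three]

S => finds three S => finds three finds three S => finds three finds three finds three S => finds three finds three finds three finds three S => finds three finds three finds three finds three finds three S => finds three finds three finds three finds three finds three three finds three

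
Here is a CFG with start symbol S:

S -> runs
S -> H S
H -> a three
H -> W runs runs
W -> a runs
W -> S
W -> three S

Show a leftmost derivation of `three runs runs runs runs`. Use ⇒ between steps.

S ⇒ H S ⇒ W runs runs S ⇒ three S runs runs S ⇒ three runs runs runs S ⇒ three runs runs runs runs

S ⇒ H S   [S -> H S]
H S ⇒ W runs runs S   [H -> W runs runs]
W runs runs S ⇒ three S runs runs S   [W -> three S]
three S runs runs S ⇒ three runs runs runs S   [S -> runs]
three runs runs runs S ⇒ three runs runs runs runs   [S -> runs]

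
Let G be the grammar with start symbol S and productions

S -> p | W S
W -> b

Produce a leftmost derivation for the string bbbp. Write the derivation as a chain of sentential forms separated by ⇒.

S ⇒ WS   [S -> W S]
WS ⇒ bS   [W -> b]
bS ⇒ bWS   [S -> W S]
bWS ⇒ bbS   [W -> b]
bbS ⇒ bbWS   [S -> W S]
bbWS ⇒ bbbS   [W -> b]
bbbS ⇒ bbbp   [S -> p]

S ⇒ WS ⇒ bS ⇒ bWS ⇒ bbS ⇒ bbWS ⇒ bbbS ⇒ bbbp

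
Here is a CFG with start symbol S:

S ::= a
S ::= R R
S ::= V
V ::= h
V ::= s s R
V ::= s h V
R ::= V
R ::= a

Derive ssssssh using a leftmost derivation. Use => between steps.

S => V => ssR => ssV => ssssR => ssssV => ssssssR => ssssssV => ssssssh

S => V   [S ::= V]
V => ssR   [V ::= s s R]
ssR => ssV   [R ::= V]
ssV => ssssR   [V ::= s s R]
ssssR => ssssV   [R ::= V]
ssssV => ssssssR   [V ::= s s R]
ssssssR => ssssssV   [R ::= V]
ssssssV => ssssssh   [V ::= h]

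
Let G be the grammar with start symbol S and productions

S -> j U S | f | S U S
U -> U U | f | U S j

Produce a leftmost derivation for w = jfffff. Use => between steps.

S => jUS => jUUS => jUUUS => jUUUUS => jfUUUS => jffUUS => jfffUS => jffffS => jfffff

S => jUS   [S -> j U S]
jUS => jUUS   [U -> U U]
jUUS => jUUUS   [U -> U U]
jUUUS => jUUUUS   [U -> U U]
jUUUUS => jfUUUS   [U -> f]
jfUUUS => jffUUS   [U -> f]
jffUUS => jfffUS   [U -> f]
jfffUS => jffffS   [U -> f]
jffffS => jfffff   [S -> f]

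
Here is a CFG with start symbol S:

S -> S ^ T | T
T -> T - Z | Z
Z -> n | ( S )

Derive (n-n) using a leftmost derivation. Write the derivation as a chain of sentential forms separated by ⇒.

S ⇒ T ⇒ Z ⇒ (S) ⇒ (T) ⇒ (T-Z) ⇒ (Z-Z) ⇒ (n-Z) ⇒ (n-n)

S ⇒ T   [S -> T]
T ⇒ Z   [T -> Z]
Z ⇒ (S)   [Z -> ( S )]
(S) ⇒ (T)   [S -> T]
(T) ⇒ (T-Z)   [T -> T - Z]
(T-Z) ⇒ (Z-Z)   [T -> Z]
(Z-Z) ⇒ (n-Z)   [Z -> n]
(n-Z) ⇒ (n-n)   [Z -> n]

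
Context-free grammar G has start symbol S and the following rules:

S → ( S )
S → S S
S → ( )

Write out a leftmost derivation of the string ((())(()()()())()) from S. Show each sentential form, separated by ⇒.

S⇒(S)⇒(SS)⇒((S)S)⇒((())S)⇒((())SS)⇒((())(S)S)⇒((())(SS)S)⇒((())(SSS)S)⇒((())(SSSS)S)⇒((())(()SSS)S)⇒((())(()()SS)S)⇒((())(()()()S)S)⇒((())(()()()())S)⇒((())(()()()())())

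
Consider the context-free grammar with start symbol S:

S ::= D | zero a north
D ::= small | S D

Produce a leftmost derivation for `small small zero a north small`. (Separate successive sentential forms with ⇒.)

S ⇒ D ⇒ S D ⇒ D D ⇒ S D D ⇒ D D D ⇒ small D D ⇒ small small D ⇒ small small S D ⇒ small small zero a north D ⇒ small small zero a north small

S ⇒ D   [S ::= D]
D ⇒ S D   [D ::= S D]
S D ⇒ D D   [S ::= D]
D D ⇒ S D D   [D ::= S D]
S D D ⇒ D D D   [S ::= D]
D D D ⇒ small D D   [D ::= small]
small D D ⇒ small small D   [D ::= small]
small small D ⇒ small small S D   [D ::= S D]
small small S D ⇒ small small zero a north D   [S ::= zero a north]
small small zero a north D ⇒ small small zero a north small   [D ::= small]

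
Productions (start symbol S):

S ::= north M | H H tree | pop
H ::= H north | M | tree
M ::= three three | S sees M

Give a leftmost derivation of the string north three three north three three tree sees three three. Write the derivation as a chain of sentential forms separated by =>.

S => north M   [S ::= north M]
north M => north S sees M   [M ::= S sees M]
north S sees M => north H H tree sees M   [S ::= H H tree]
north H H tree sees M => north H north H tree sees M   [H ::= H north]
north H north H tree sees M => north M north H tree sees M   [H ::= M]
north M north H tree sees M => north three three north H tree sees M   [M ::= three three]
north three three north H tree sees M => north three three north M tree sees M   [H ::= M]
north three three north M tree sees M => north three three north three three tree sees M   [M ::= three three]
north three three north three three tree sees M => north three three north three three tree sees three three   [M ::= three three]

S => north M => north S sees M => north H H tree sees M => north H north H tree sees M => north M north H tree sees M => north three three north H tree sees M => north three three north M tree sees M => north three three north three three tree sees M => north three three north three three tree sees three three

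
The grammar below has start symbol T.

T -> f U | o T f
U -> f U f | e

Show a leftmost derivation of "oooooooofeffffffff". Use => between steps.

T=>oTf=>ooTff=>oooTfff=>ooooTffff=>oooooTfffff=>ooooooTffffff=>oooooooTfffffff=>ooooooooTffffffff=>oooooooofUffffffff=>oooooooofeffffffff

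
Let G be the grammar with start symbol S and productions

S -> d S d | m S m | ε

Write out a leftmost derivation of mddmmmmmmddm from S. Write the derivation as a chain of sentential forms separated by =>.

S => mSm => mdSdm => mddSddm => mddmSmddm => mddmmSmmddm => mddmmmSmmmddm => mddmmmmmmddm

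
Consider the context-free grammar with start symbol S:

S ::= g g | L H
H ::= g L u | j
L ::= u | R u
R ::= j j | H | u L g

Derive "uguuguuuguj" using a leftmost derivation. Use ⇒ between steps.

S ⇒ LH ⇒ RuH ⇒ uLguH ⇒ uRuguH ⇒ uHuguH ⇒ ugLuuguH ⇒ ugRuuuguH ⇒ uguLguuuguH ⇒ uguuguuuguH ⇒ uguuguuuguj

S ⇒ LH   [S ::= L H]
LH ⇒ RuH   [L ::= R u]
RuH ⇒ uLguH   [R ::= u L g]
uLguH ⇒ uRuguH   [L ::= R u]
uRuguH ⇒ uHuguH   [R ::= H]
uHuguH ⇒ ugLuuguH   [H ::= g L u]
ugLuuguH ⇒ ugRuuuguH   [L ::= R u]
ugRuuuguH ⇒ uguLguuuguH   [R ::= u L g]
uguLguuuguH ⇒ uguuguuuguH   [L ::= u]
uguuguuuguH ⇒ uguuguuuguj   [H ::= j]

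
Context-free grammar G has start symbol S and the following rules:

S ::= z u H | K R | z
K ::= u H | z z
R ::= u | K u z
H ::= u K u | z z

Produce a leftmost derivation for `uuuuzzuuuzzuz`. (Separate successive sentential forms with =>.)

S => KR => uHR => uuKuR => uuuHuR => uuuuKuuR => uuuuzzuuR => uuuuzzuuKuz => uuuuzzuuuHuz => uuuuzzuuuzzuz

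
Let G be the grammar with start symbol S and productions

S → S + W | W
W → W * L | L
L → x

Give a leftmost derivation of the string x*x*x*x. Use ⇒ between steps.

S ⇒ W ⇒ W*L ⇒ W*L*L ⇒ W*L*L*L ⇒ L*L*L*L ⇒ x*L*L*L ⇒ x*x*L*L ⇒ x*x*x*L ⇒ x*x*x*x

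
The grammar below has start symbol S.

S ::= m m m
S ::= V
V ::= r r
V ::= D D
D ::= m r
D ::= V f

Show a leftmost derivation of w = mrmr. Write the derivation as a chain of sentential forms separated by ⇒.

S ⇒ V ⇒ DD ⇒ mrD ⇒ mrmr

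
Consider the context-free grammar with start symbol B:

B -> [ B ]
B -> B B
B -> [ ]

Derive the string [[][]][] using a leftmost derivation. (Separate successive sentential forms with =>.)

B => BB   [B -> B B]
BB => [B]B   [B -> [ B ]]
[B]B => [BB]B   [B -> B B]
[BB]B => [[]B]B   [B -> [ ]]
[[]B]B => [[][]]B   [B -> [ ]]
[[][]]B => [[][]][]   [B -> [ ]]

B => BB => [B]B => [BB]B => [[]B]B => [[][]]B => [[][]][]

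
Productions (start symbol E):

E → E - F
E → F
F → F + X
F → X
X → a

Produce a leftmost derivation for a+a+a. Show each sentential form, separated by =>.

E => F   [E → F]
F => F+X   [F → F + X]
F+X => F+X+X   [F → F + X]
F+X+X => X+X+X   [F → X]
X+X+X => a+X+X   [X → a]
a+X+X => a+a+X   [X → a]
a+a+X => a+a+a   [X → a]

E => F => F+X => F+X+X => X+X+X => a+X+X => a+a+X => a+a+a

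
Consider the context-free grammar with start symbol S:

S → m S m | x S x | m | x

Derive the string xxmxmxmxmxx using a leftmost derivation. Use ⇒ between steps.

S ⇒ xSx ⇒ xxSxx ⇒ xxmSmxx ⇒ xxmxSxmxx ⇒ xxmxmSmxmxx ⇒ xxmxmxmxmxx

S ⇒ xSx   [S → x S x]
xSx ⇒ xxSxx   [S → x S x]
xxSxx ⇒ xxmSmxx   [S → m S m]
xxmSmxx ⇒ xxmxSxmxx   [S → x S x]
xxmxSxmxx ⇒ xxmxmSmxmxx   [S → m S m]
xxmxmSmxmxx ⇒ xxmxmxmxmxx   [S → x]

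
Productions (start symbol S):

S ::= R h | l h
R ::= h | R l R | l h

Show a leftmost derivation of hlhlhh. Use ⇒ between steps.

S ⇒ Rh ⇒ RlRh ⇒ RlRlRh ⇒ hlRlRh ⇒ hlhlRh ⇒ hlhlhh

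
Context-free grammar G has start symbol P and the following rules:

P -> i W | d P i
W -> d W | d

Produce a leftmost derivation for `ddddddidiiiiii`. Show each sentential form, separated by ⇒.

P ⇒ dPi ⇒ ddPii ⇒ dddPiii ⇒ ddddPiiii ⇒ dddddPiiiii ⇒ ddddddPiiiiii ⇒ ddddddiWiiiiii ⇒ ddddddidiiiiii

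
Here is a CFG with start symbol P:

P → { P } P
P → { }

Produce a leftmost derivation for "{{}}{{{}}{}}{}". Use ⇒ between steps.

P ⇒ {P}P ⇒ {{}}P ⇒ {{}}{P}P ⇒ {{}}{{P}P}P ⇒ {{}}{{{}}P}P ⇒ {{}}{{{}}{}}P ⇒ {{}}{{{}}{}}{}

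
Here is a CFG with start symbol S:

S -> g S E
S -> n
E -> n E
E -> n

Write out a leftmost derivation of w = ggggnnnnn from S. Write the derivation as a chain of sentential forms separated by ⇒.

S ⇒ gSE ⇒ ggSEE ⇒ gggSEEE ⇒ ggggSEEEE ⇒ ggggnEEEE ⇒ ggggnnEEE ⇒ ggggnnnEE ⇒ ggggnnnnE ⇒ ggggnnnnn

S ⇒ gSE   [S -> g S E]
gSE ⇒ ggSEE   [S -> g S E]
ggSEE ⇒ gggSEEE   [S -> g S E]
gggSEEE ⇒ ggggSEEEE   [S -> g S E]
ggggSEEEE ⇒ ggggnEEEE   [S -> n]
ggggnEEEE ⇒ ggggnnEEE   [E -> n]
ggggnnEEE ⇒ ggggnnnEE   [E -> n]
ggggnnnEE ⇒ ggggnnnnE   [E -> n]
ggggnnnnE ⇒ ggggnnnnn   [E -> n]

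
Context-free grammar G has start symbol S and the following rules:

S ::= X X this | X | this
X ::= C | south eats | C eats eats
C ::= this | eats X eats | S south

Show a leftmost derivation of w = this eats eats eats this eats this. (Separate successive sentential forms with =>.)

S => X X this => C eats eats X this => this eats eats X this => this eats eats C this => this eats eats eats X eats this => this eats eats eats C eats this => this eats eats eats this eats this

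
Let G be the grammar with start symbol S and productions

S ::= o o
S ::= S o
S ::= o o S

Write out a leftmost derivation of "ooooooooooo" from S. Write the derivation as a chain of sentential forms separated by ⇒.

S ⇒ ooS   [S ::= o o S]
ooS ⇒ ooSo   [S ::= S o]
ooSo ⇒ ooooSo   [S ::= o o S]
ooooSo ⇒ ooooSoo   [S ::= S o]
ooooSoo ⇒ ooooooSoo   [S ::= o o S]
ooooooSoo ⇒ ooooooSooo   [S ::= S o]
ooooooSooo ⇒ ooooooooooo   [S ::= o o]

S ⇒ ooS ⇒ ooSo ⇒ ooooSo ⇒ ooooSoo ⇒ ooooooSoo ⇒ ooooooSooo ⇒ ooooooooooo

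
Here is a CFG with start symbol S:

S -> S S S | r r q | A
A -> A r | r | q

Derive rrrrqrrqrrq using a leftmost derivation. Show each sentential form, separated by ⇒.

S ⇒ SSS ⇒ ASS ⇒ rSS ⇒ rSSSS ⇒ rASSS ⇒ rrSSS ⇒ rrrrqSS ⇒ rrrrqrrqS ⇒ rrrrqrrqrrq

S ⇒ SSS   [S -> S S S]
SSS ⇒ ASS   [S -> A]
ASS ⇒ rSS   [A -> r]
rSS ⇒ rSSSS   [S -> S S S]
rSSSS ⇒ rASSS   [S -> A]
rASSS ⇒ rrSSS   [A -> r]
rrSSS ⇒ rrrrqSS   [S -> r r q]
rrrrqSS ⇒ rrrrqrrqS   [S -> r r q]
rrrrqrrqS ⇒ rrrrqrrqrrq   [S -> r r q]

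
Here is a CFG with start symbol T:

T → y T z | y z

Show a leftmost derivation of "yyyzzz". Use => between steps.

T => yTz   [T → y T z]
yTz => yyTzz   [T → y T z]
yyTzz => yyyzzz   [T → y z]

T=>yTz=>yyTzz=>yyyzzz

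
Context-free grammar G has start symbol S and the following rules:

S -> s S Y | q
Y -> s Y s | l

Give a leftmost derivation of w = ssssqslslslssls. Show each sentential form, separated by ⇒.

S ⇒ sSY   [S -> s S Y]
sSY ⇒ ssSYY   [S -> s S Y]
ssSYY ⇒ sssSYYY   [S -> s S Y]
sssSYYY ⇒ ssssSYYYY   [S -> s S Y]
ssssSYYYY ⇒ ssssqYYYY   [S -> q]
ssssqYYYY ⇒ ssssqsYsYYY   [Y -> s Y s]
ssssqsYsYYY ⇒ ssssqslsYYY   [Y -> l]
ssssqslsYYY ⇒ ssssqslslYY   [Y -> l]
ssssqslslYY ⇒ ssssqslslsYsY   [Y -> s Y s]
ssssqslslsYsY ⇒ ssssqslslslsY   [Y -> l]
ssssqslslslsY ⇒ ssssqslslslssYs   [Y -> s Y s]
ssssqslslslssYs ⇒ ssssqslslslssls   [Y -> l]

S ⇒ sSY ⇒ ssSYY ⇒ sssSYYY ⇒ ssssSYYYY ⇒ ssssqYYYY ⇒ ssssqsYsYYY ⇒ ssssqslsYYY ⇒ ssssqslslYY ⇒ ssssqslslsYsY ⇒ ssssqslslslsY ⇒ ssssqslslslssYs ⇒ ssssqslslslssls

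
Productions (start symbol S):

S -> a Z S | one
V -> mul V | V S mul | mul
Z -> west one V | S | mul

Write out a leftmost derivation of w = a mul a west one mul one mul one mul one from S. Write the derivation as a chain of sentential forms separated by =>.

S => a Z S   [S -> a Z S]
a Z S => a mul S   [Z -> mul]
a mul S => a mul a Z S   [S -> a Z S]
a mul a Z S => a mul a west one V S   [Z -> west one V]
a mul a west one V S => a mul a west one V S mul S   [V -> V S mul]
a mul a west one V S mul S => a mul a west one V S mul S mul S   [V -> V S mul]
a mul a west one V S mul S mul S => a mul a west one mul S mul S mul S   [V -> mul]
a mul a west one mul S mul S mul S => a mul a west one mul one mul S mul S   [S -> one]
a mul a west one mul one mul S mul S => a mul a west one mul one mul one mul S   [S -> one]
a mul a west one mul one mul one mul S => a mul a west one mul one mul one mul one   [S -> one]

S => a Z S => a mul S => a mul a Z S => a mul a west one V S => a mul a west one V S mul S => a mul a west one V S mul S mul S => a mul a west one mul S mul S mul S => a mul a west one mul one mul S mul S => a mul a west one mul one mul one mul S => a mul a west one mul one mul one mul one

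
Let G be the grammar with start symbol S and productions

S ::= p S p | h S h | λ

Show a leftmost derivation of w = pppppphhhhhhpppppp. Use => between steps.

S => pSp   [S ::= p S p]
pSp => ppSpp   [S ::= p S p]
ppSpp => pppSppp   [S ::= p S p]
pppSppp => ppppSpppp   [S ::= p S p]
ppppSpppp => pppppSppppp   [S ::= p S p]
pppppSppppp => ppppppSpppppp   [S ::= p S p]
ppppppSpppppp => pppppphShpppppp   [S ::= h S h]
pppppphShpppppp => pppppphhShhpppppp   [S ::= h S h]
pppppphhShhpppppp => pppppphhhShhhpppppp   [S ::= h S h]
pppppphhhShhhpppppp => pppppphhhhhhpppppp   [S ::= λ]

S => pSp => ppSpp => pppSppp => ppppSpppp => pppppSppppp => ppppppSpppppp => pppppphShpppppp => pppppphhShhpppppp => pppppphhhShhhpppppp => pppppphhhhhhpppppp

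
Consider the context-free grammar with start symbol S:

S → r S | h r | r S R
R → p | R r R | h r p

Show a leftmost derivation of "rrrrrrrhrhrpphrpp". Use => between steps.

S=>rSR=>rrSRR=>rrrSRRR=>rrrrSRRR=>rrrrrSRRR=>rrrrrrSRRR=>rrrrrrrSRRRR=>rrrrrrrhrRRRR=>rrrrrrrhrhrpRRR=>rrrrrrrhrhrppRR=>rrrrrrrhrhrpphrpR=>rrrrrrrhrhrpphrpp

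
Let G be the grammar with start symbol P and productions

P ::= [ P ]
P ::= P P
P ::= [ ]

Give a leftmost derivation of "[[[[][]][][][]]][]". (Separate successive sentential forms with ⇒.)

P ⇒ PP ⇒ [P]P ⇒ [[P]]P ⇒ [[PP]]P ⇒ [[PPP]]P ⇒ [[PPPP]]P ⇒ [[[P]PPP]]P ⇒ [[[PP]PPP]]P ⇒ [[[[]P]PPP]]P ⇒ [[[[][]]PPP]]P ⇒ [[[[][]][]PP]]P ⇒ [[[[][]][][]P]]P ⇒ [[[[][]][][][]]]P ⇒ [[[[][]][][][]]][]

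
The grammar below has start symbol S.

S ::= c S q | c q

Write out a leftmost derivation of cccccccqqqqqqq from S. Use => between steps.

S => cSq   [S ::= c S q]
cSq => ccSqq   [S ::= c S q]
ccSqq => cccSqqq   [S ::= c S q]
cccSqqq => ccccSqqqq   [S ::= c S q]
ccccSqqqq => cccccSqqqqq   [S ::= c S q]
cccccSqqqqq => ccccccSqqqqqq   [S ::= c S q]
ccccccSqqqqqq => cccccccqqqqqqq   [S ::= c q]

S => cSq => ccSqq => cccSqqq => ccccSqqqq => cccccSqqqqq => ccccccSqqqqqq => cccccccqqqqqqq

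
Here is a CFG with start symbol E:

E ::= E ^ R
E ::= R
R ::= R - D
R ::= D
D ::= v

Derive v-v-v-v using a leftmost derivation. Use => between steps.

E=>R=>R-D=>R-D-D=>R-D-D-D=>D-D-D-D=>v-D-D-D=>v-v-D-D=>v-v-v-D=>v-v-v-v

E => R   [E ::= R]
R => R-D   [R ::= R - D]
R-D => R-D-D   [R ::= R - D]
R-D-D => R-D-D-D   [R ::= R - D]
R-D-D-D => D-D-D-D   [R ::= D]
D-D-D-D => v-D-D-D   [D ::= v]
v-D-D-D => v-v-D-D   [D ::= v]
v-v-D-D => v-v-v-D   [D ::= v]
v-v-v-D => v-v-v-v   [D ::= v]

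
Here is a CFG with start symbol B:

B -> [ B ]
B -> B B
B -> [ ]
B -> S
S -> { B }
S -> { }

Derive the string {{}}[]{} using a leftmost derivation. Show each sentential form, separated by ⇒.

B⇒BB⇒SB⇒{B}B⇒{S}B⇒{{}}B⇒{{}}BB⇒{{}}[]B⇒{{}}[]S⇒{{}}[]{}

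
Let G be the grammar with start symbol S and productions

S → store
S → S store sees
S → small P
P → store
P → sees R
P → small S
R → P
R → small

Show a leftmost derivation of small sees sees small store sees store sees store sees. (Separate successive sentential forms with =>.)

S => S store sees => S store sees store sees => S store sees store sees store sees => small P store sees store sees store sees => small sees R store sees store sees store sees => small sees P store sees store sees store sees => small sees sees R store sees store sees store sees => small sees sees small store sees store sees store sees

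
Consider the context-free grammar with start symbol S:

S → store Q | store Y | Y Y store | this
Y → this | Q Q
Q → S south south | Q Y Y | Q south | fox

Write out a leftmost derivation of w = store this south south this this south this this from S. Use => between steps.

S => store Q => store Q Y Y => store Q south Y Y => store Q Y Y south Y Y => store S south south Y Y south Y Y => store this south south Y Y south Y Y => store this south south this Y south Y Y => store this south south this this south Y Y => store this south south this this south this Y => store this south south this this south this this

S => store Q   [S → store Q]
store Q => store Q Y Y   [Q → Q Y Y]
store Q Y Y => store Q south Y Y   [Q → Q south]
store Q south Y Y => store Q Y Y south Y Y   [Q → Q Y Y]
store Q Y Y south Y Y => store S south south Y Y south Y Y   [Q → S south south]
store S south south Y Y south Y Y => store this south south Y Y south Y Y   [S → this]
store this south south Y Y south Y Y => store this south south this Y south Y Y   [Y → this]
store this south south this Y south Y Y => store this south south this this south Y Y   [Y → this]
store this south south this this south Y Y => store this south south this this south this Y   [Y → this]
store this south south this this south this Y => store this south south this this south this this   [Y → this]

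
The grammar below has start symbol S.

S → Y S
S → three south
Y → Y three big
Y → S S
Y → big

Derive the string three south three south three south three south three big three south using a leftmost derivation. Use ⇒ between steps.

S ⇒ Y S ⇒ Y three big S ⇒ S S three big S ⇒ Y S S three big S ⇒ S S S S three big S ⇒ three south S S S three big S ⇒ three south three south S S three big S ⇒ three south three south three south S three big S ⇒ three south three south three south three south three big S ⇒ three south three south three south three south three big three south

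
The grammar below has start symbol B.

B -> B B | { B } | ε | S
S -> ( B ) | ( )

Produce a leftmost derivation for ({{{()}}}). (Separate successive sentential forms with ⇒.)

B ⇒ S ⇒ (B) ⇒ ({B}) ⇒ ({{B}}) ⇒ ({{{B}}}) ⇒ ({{{BB}}}) ⇒ ({{{SB}}}) ⇒ ({{{(B)B}}}) ⇒ ({{{()B}}}) ⇒ ({{{()}}})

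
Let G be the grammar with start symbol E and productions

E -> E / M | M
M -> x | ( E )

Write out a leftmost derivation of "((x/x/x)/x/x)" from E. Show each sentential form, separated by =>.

E => M => (E) => (E/M) => (E/M/M) => (M/M/M) => ((E)/M/M) => ((E/M)/M/M) => ((E/M/M)/M/M) => ((M/M/M)/M/M) => ((x/M/M)/M/M) => ((x/x/M)/M/M) => ((x/x/x)/M/M) => ((x/x/x)/x/M) => ((x/x/x)/x/x)

E => M   [E -> M]
M => (E)   [M -> ( E )]
(E) => (E/M)   [E -> E / M]
(E/M) => (E/M/M)   [E -> E / M]
(E/M/M) => (M/M/M)   [E -> M]
(M/M/M) => ((E)/M/M)   [M -> ( E )]
((E)/M/M) => ((E/M)/M/M)   [E -> E / M]
((E/M)/M/M) => ((E/M/M)/M/M)   [E -> E / M]
((E/M/M)/M/M) => ((M/M/M)/M/M)   [E -> M]
((M/M/M)/M/M) => ((x/M/M)/M/M)   [M -> x]
((x/M/M)/M/M) => ((x/x/M)/M/M)   [M -> x]
((x/x/M)/M/M) => ((x/x/x)/M/M)   [M -> x]
((x/x/x)/M/M) => ((x/x/x)/x/M)   [M -> x]
((x/x/x)/x/M) => ((x/x/x)/x/x)   [M -> x]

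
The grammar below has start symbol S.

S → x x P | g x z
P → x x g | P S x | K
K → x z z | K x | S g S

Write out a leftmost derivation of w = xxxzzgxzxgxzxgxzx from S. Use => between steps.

S=>xxP=>xxPSx=>xxPSxSx=>xxPSxSxSx=>xxKSxSxSx=>xxxzzSxSxSx=>xxxzzgxzxSxSx=>xxxzzgxzxgxzxSx=>xxxzzgxzxgxzxgxzx

S => xxP   [S → x x P]
xxP => xxPSx   [P → P S x]
xxPSx => xxPSxSx   [P → P S x]
xxPSxSx => xxPSxSxSx   [P → P S x]
xxPSxSxSx => xxKSxSxSx   [P → K]
xxKSxSxSx => xxxzzSxSxSx   [K → x z z]
xxxzzSxSxSx => xxxzzgxzxSxSx   [S → g x z]
xxxzzgxzxSxSx => xxxzzgxzxgxzxSx   [S → g x z]
xxxzzgxzxgxzxSx => xxxzzgxzxgxzxgxzx   [S → g x z]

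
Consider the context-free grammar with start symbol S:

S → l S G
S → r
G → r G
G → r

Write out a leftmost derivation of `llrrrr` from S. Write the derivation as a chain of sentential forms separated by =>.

S => lSG   [S → l S G]
lSG => llSGG   [S → l S G]
llSGG => llrGG   [S → r]
llrGG => llrrG   [G → r]
llrrG => llrrrG   [G → r G]
llrrrG => llrrrr   [G → r]

S => lSG => llSGG => llrGG => llrrG => llrrrG => llrrrr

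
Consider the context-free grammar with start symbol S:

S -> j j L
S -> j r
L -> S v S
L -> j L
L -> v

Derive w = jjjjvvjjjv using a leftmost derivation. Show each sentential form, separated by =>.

S => jjL   [S -> j j L]
jjL => jjSvS   [L -> S v S]
jjSvS => jjjjLvS   [S -> j j L]
jjjjLvS => jjjjvvS   [L -> v]
jjjjvvS => jjjjvvjjL   [S -> j j L]
jjjjvvjjL => jjjjvvjjjL   [L -> j L]
jjjjvvjjjL => jjjjvvjjjv   [L -> v]

S => jjL => jjSvS => jjjjLvS => jjjjvvS => jjjjvvjjL => jjjjvvjjjL => jjjjvvjjjv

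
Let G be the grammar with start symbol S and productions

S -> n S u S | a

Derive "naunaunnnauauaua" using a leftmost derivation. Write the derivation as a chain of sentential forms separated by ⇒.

S ⇒ nSuS ⇒ nauS ⇒ naunSuS ⇒ naunauS ⇒ naunaunSuS ⇒ naunaunnSuSuS ⇒ naunaunnnSuSuSuS ⇒ naunaunnnauSuSuS ⇒ naunaunnnauauSuS ⇒ naunaunnnauauauS ⇒ naunaunnnauauaua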